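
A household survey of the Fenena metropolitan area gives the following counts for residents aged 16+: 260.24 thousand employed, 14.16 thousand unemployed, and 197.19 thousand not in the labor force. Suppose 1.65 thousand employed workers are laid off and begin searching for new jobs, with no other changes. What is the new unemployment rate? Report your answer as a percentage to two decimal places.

New unemployment rate ≈ 5.76%.

Initially, labor force = 260.24 + 14.16 = 274.40 thousand, so u = 14.16/274.40 = 5.16%.
After the change, employed falls and unemployed rises by 1.65; labor force unchanged → E = 258.59, U = 15.81, labor force = 274.40 thousand.
New unemployment rate = 15.81 / 274.40 = 5.76%.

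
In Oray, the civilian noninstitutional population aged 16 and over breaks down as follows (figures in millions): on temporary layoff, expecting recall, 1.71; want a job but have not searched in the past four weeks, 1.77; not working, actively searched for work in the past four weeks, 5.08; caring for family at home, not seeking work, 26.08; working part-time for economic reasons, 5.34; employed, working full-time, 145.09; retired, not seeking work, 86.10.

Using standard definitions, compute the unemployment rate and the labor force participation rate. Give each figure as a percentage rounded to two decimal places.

Employed = 5.34 + 145.09 = 150.43 million (anyone who worked, including part-time for economic reasons, counts as employed).
Unemployed = 1.71 + 5.08 = 6.79 million (jobless and actively searching, or on temporary layoff).
Labor force = 150.43 + 6.79 = 157.22 million.
Not in labor force = 1.77 + 26.08 + 86.10 = 113.95 million (those not working and not actively searching are outside the labor force — including those who want a job but have given up searching).
Civilian working-age population = 157.22 + 113.95 = 271.17 million.
Unemployment rate = 6.79 / 157.22 = 4.32%.
Labor force participation rate = 157.22 / 271.17 = 57.98%.

Unemployment rate ≈ 4.32%; labor force participation rate ≈ 57.98%.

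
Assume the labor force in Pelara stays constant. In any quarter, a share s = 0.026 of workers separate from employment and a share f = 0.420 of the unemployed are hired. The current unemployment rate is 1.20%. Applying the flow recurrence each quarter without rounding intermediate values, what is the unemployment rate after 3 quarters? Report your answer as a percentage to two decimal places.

With a fixed labor force, u_{t+1} = u_t + s·(1−u_t) − f·u_t = u_t·(1−s−f) + s.
Here 1−s−f = 0.554 and s = 0.026.
u_1 = 0.012000 × 0.554 + 0.026 = 0.032648.
u_2 = 0.032648 × 0.554 + 0.026 = 0.044087.
u_3 = 0.044087 × 0.554 + 0.026 = 0.050424.

Unemployment rate after three quarters ≈ 5.04%.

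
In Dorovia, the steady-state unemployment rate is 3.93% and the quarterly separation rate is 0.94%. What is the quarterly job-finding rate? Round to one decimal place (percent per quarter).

From u* = s/(s+f): f = s·(1−u)/u.
f = 0.94 × (1 − 0.0393) / 0.0393 = 0.9031 / 0.0393 ≈ 23.0% per quarter.

Job-finding rate ≈ 23.0% per quarter.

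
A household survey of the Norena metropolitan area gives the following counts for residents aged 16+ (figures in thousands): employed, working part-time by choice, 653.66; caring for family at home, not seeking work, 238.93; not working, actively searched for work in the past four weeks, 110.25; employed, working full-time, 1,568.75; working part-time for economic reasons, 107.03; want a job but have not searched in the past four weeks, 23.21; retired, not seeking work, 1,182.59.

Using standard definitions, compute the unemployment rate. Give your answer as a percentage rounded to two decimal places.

Unemployment rate ≈ 4.52%.

Employed = 653.66 + 1,568.75 + 107.03 = 2,329.44 thousand (anyone who worked, including part-time for economic reasons, counts as employed).
Unemployed = 110.25 thousand.
Labor force = 2,329.44 + 110.25 = 2,439.69 thousand.
Unemployment rate = 110.25 / 2,439.69 = 4.52%.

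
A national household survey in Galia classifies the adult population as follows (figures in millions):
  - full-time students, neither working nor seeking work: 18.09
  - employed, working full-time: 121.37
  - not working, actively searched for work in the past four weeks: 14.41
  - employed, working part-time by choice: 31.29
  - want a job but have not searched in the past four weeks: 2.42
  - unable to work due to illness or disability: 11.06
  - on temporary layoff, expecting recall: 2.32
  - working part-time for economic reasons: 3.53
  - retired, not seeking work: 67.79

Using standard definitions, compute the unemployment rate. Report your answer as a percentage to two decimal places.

Unemployment rate ≈ 9.67%.

Employed = 121.37 + 31.29 + 3.53 = 156.19 million (anyone who worked, including part-time for economic reasons, counts as employed).
Unemployed = 14.41 + 2.32 = 16.73 million (jobless and actively searching, or on temporary layoff).
Labor force = 156.19 + 16.73 = 172.92 million.
Unemployment rate = 16.73 / 172.92 = 9.67%.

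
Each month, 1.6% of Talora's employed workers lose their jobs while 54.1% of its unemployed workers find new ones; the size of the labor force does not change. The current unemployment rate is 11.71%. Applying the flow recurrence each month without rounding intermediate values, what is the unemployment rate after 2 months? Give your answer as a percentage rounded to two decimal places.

Unemployment rate after two months ≈ 4.61%.

With a fixed labor force, u_{t+1} = u_t + s·(1−u_t) − f·u_t = u_t·(1−s−f) + s.
Here 1−s−f = 0.443 and s = 0.016.
u_1 = 0.117100 × 0.443 + 0.016 = 0.067875.
u_2 = 0.067875 × 0.443 + 0.016 = 0.046069.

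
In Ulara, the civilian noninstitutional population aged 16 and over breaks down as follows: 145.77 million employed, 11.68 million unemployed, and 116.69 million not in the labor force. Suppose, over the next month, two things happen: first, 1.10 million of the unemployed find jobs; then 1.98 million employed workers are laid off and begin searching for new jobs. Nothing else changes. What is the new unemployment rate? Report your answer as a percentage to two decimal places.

New unemployment rate ≈ 7.98%.

Initially, labor force = 145.77 + 11.68 = 157.45 million, so u = 11.68/157.45 = 7.42%.
After the first change, unemployed falls and employed rises by 1.10; labor force unchanged → E = 146.87, U = 10.58, labor force = 157.45 million.
After the second change, employed falls and unemployed rises by 1.98; labor force unchanged → E = 144.89, U = 12.56, labor force = 157.45 million.
New unemployment rate = 12.56 / 157.45 = 7.98%.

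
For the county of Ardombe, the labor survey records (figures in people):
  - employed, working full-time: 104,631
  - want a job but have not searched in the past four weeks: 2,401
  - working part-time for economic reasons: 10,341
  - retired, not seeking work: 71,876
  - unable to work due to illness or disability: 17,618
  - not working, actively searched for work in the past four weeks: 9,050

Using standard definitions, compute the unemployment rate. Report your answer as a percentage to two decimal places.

Employed = 104,631 + 10,341 = 114,972 (anyone who worked, including part-time for economic reasons, counts as employed).
Unemployed = 9,050.
Labor force = 114,972 + 9,050 = 124,022.
Unemployment rate = 9,050 / 124,022 = 7.30%.

Unemployment rate ≈ 7.30%.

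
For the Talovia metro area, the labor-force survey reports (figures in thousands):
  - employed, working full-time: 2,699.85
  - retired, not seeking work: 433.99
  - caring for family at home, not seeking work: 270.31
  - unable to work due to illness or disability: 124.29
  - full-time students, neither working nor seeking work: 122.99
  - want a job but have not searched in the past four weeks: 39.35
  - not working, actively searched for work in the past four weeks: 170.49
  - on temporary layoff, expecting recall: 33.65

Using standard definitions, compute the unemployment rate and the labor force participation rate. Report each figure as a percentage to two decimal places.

Unemployment rate ≈ 7.03%; labor force participation rate ≈ 74.56%.

Employed = 2,699.85 thousand.
Unemployed = 170.49 + 33.65 = 204.14 thousand (jobless and actively searching, or on temporary layoff).
Labor force = 2,699.85 + 204.14 = 2,903.99 thousand.
Not in labor force = 433.99 + 270.31 + 124.29 + 122.99 + 39.35 = 990.93 thousand (those not working and not actively searching are outside the labor force — including those who want a job but have given up searching).
Civilian working-age population = 2,903.99 + 990.93 = 3,894.92 thousand.
Unemployment rate = 204.14 / 2,903.99 = 7.03%.
Labor force participation rate = 2,903.99 / 3,894.92 = 74.56%.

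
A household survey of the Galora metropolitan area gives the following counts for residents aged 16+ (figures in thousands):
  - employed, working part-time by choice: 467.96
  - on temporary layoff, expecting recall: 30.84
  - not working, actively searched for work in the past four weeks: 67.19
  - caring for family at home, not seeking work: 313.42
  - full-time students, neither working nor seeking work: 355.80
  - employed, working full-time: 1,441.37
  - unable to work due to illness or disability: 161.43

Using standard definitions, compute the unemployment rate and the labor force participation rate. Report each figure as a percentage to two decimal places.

Unemployment rate ≈ 4.88%; labor force participation rate ≈ 70.73%.

Employed = 467.96 + 1,441.37 = 1,909.33 thousand.
Unemployed = 30.84 + 67.19 = 98.03 thousand (jobless and actively searching, or on temporary layoff).
Labor force = 1,909.33 + 98.03 = 2,007.36 thousand.
Not in labor force = 313.42 + 355.80 + 161.43 = 830.65 thousand (those not working and not actively searching are outside the labor force).
Civilian working-age population = 2,007.36 + 830.65 = 2,838.01 thousand.
Unemployment rate = 98.03 / 2,007.36 = 4.88%.
Labor force participation rate = 2,007.36 / 2,838.01 = 70.73%.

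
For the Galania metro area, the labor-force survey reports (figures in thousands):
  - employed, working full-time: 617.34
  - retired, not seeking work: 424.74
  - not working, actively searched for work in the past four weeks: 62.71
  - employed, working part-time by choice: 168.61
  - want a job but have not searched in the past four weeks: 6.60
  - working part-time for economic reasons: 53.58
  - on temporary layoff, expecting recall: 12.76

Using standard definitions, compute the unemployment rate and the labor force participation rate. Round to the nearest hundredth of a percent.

Employed = 617.34 + 168.61 + 53.58 = 839.53 thousand (anyone who worked, including part-time for economic reasons, counts as employed).
Unemployed = 62.71 + 12.76 = 75.47 thousand (jobless and actively searching, or on temporary layoff).
Labor force = 839.53 + 75.47 = 915.00 thousand.
Not in labor force = 424.74 + 6.60 = 431.34 thousand (those not working and not actively searching are outside the labor force — including those who want a job but have given up searching).
Civilian working-age population = 915.00 + 431.34 = 1,346.34 thousand.
Unemployment rate = 75.47 / 915.00 = 8.25%.
Labor force participation rate = 915.00 / 1,346.34 = 67.96%.

Unemployment rate ≈ 8.25%; labor force participation rate ≈ 67.96%.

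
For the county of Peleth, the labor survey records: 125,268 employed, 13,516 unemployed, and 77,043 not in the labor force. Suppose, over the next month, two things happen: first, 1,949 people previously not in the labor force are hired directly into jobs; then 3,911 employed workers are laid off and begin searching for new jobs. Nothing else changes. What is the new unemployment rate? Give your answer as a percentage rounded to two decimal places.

New unemployment rate ≈ 12.38%.

Initially, labor force = 125,268 + 13,516 = 138,784, so u = 13,516/138,784 = 9.74%.
After the first change, employed and labor force both rise by 1,949; unemployed unchanged → E = 127,217, U = 13,516, labor force = 140,733.
After the second change, employed falls and unemployed rises by 3,911; labor force unchanged → E = 123,306, U = 17,427, labor force = 140,733.
New unemployment rate = 17,427 / 140,733 = 12.38%.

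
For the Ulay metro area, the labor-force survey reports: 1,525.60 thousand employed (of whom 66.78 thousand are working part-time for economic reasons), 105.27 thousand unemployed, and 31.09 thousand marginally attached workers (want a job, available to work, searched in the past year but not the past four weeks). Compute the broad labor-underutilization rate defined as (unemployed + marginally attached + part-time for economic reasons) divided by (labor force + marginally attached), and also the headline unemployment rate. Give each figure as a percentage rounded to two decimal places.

Labor force = 1,525.60 + 105.27 = 1,630.87 thousand.
Numerator = 105.27 + 31.09 + 66.78 = 203.14 thousand.
Denominator = 1,630.87 + 31.09 = 1,661.96 thousand.
Broad rate = 203.14 / 1,661.96 = 12.22%.
Headline unemployment rate = 105.27 / 1,630.87 = 6.45%.

Broad underutilization rate ≈ 12.22%; headline unemployment rate ≈ 6.45%.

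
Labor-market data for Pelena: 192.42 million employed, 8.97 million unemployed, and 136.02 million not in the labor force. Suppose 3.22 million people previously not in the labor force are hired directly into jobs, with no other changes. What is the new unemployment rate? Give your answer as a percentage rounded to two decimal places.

Initially, labor force = 192.42 + 8.97 = 201.39 million, so u = 8.97/201.39 = 4.45%.
After the change, employed and labor force both rise by 3.22; unemployed unchanged → E = 195.64, U = 8.97, labor force = 204.61 million.
New unemployment rate = 8.97 / 204.61 = 4.38%.

New unemployment rate ≈ 4.38%.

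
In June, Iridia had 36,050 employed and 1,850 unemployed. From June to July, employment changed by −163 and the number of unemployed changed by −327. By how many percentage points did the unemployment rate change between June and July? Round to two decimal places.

June: labor force = 36,050 + 1,850 = 37,900; u = 1,850/37,900 = 4.88%.
July: labor force = 35,887 + 1,523 = 37,410; u = 1,523/37,410 = 4.07%.
Change = 4.07% − 4.88% = −0.81 pp.

The unemployment rate changed by −0.81 percentage points.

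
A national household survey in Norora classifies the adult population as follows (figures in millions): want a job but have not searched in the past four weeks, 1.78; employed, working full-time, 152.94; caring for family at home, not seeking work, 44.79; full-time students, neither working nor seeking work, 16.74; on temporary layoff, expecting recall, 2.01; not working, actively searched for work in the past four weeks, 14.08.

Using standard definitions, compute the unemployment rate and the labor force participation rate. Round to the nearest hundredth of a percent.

Employed = 152.94 million.
Unemployed = 2.01 + 14.08 = 16.09 million (jobless and actively searching, or on temporary layoff).
Labor force = 152.94 + 16.09 = 169.03 million.
Not in labor force = 1.78 + 44.79 + 16.74 = 63.31 million (those not working and not actively searching are outside the labor force — including those who want a job but have given up searching).
Civilian working-age population = 169.03 + 63.31 = 232.34 million.
Unemployment rate = 16.09 / 169.03 = 9.52%.
Labor force participation rate = 169.03 / 232.34 = 72.75%.

Unemployment rate ≈ 9.52%; labor force participation rate ≈ 72.75%.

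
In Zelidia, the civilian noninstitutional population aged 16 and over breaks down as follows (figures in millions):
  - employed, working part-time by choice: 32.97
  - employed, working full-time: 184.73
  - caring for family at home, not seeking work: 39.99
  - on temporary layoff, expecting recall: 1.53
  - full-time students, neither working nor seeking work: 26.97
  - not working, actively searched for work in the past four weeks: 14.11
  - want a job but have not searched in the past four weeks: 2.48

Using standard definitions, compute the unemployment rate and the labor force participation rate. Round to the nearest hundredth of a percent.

Employed = 32.97 + 184.73 = 217.70 million.
Unemployed = 1.53 + 14.11 = 15.64 million (jobless and actively searching, or on temporary layoff).
Labor force = 217.70 + 15.64 = 233.34 million.
Not in labor force = 39.99 + 26.97 + 2.48 = 69.44 million (those not working and not actively searching are outside the labor force — including those who want a job but have given up searching).
Civilian working-age population = 233.34 + 69.44 = 302.78 million.
Unemployment rate = 15.64 / 233.34 = 6.70%.
Labor force participation rate = 233.34 / 302.78 = 77.07%.

Unemployment rate ≈ 6.70%; labor force participation rate ≈ 77.07%.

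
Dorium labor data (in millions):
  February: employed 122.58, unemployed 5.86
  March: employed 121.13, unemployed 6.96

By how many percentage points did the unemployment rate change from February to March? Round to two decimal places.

The unemployment rate changed by +0.87 percentage points.

February: labor force = 122.58 + 5.86 = 128.44; u = 5.86/128.44 = 4.56%.
March: labor force = 121.13 + 6.96 = 128.09; u = 6.96/128.09 = 5.43%.
Change = 5.43% − 4.56% = +0.87 pp.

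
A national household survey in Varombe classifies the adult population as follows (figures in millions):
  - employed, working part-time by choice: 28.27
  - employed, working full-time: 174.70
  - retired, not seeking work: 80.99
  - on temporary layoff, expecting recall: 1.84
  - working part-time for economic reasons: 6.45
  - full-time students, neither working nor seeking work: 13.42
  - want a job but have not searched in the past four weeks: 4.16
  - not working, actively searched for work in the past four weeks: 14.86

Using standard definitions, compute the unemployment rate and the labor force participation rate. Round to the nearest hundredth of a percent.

Unemployment rate ≈ 7.39%; labor force participation rate ≈ 69.64%.

Employed = 28.27 + 174.70 + 6.45 = 209.42 million (anyone who worked, including part-time for economic reasons, counts as employed).
Unemployed = 1.84 + 14.86 = 16.70 million (jobless and actively searching, or on temporary layoff).
Labor force = 209.42 + 16.70 = 226.12 million.
Not in labor force = 80.99 + 13.42 + 4.16 = 98.57 million (those not working and not actively searching are outside the labor force — including those who want a job but have given up searching).
Civilian working-age population = 226.12 + 98.57 = 324.69 million.
Unemployment rate = 16.70 / 226.12 = 7.39%.
Labor force participation rate = 226.12 / 324.69 = 69.64%.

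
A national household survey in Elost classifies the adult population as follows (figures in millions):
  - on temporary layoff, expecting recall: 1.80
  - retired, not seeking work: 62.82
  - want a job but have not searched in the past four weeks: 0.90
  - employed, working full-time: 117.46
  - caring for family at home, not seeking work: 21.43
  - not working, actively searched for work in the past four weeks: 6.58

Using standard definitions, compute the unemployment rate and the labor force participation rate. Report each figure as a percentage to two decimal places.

Employed = 117.46 million.
Unemployed = 1.80 + 6.58 = 8.38 million (jobless and actively searching, or on temporary layoff).
Labor force = 117.46 + 8.38 = 125.84 million.
Not in labor force = 62.82 + 0.90 + 21.43 = 85.15 million (those not working and not actively searching are outside the labor force — including those who want a job but have given up searching).
Civilian working-age population = 125.84 + 85.15 = 210.99 million.
Unemployment rate = 8.38 / 125.84 = 6.66%.
Labor force participation rate = 125.84 / 210.99 = 59.64%.

Unemployment rate ≈ 6.66%; labor force participation rate ≈ 59.64%.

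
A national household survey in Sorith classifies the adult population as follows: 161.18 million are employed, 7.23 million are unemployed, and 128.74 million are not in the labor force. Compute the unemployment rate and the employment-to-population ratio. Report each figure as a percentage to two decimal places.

Unemployment rate ≈ 4.29%; employment-population ratio ≈ 54.24%.

Labor force = employed + unemployed = 161.18 + 7.23 = 168.41 million.
Working-age population = 168.41 + 128.74 = 297.15 million.
Unemployment rate = 7.23 / 168.41 = 4.29%.
Employment-population ratio = 161.18 / 297.15 = 54.24%.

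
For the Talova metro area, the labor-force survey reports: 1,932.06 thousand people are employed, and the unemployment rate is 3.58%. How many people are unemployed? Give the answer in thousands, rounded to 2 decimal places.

Let U be the number unemployed. The labor force is E + U, and U/(E+U) = 0.0358.
So U = 0.0358 × 1,932.06 / (1 − 0.0358) = 69.1677 / 0.9642 ≈ 71.74 thousand.

About 71.74 thousand are unemployed.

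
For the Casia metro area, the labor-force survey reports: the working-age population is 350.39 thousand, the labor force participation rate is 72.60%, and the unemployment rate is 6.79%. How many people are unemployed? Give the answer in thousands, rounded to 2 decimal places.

Labor force = 0.7260 × 350.39 = 254.38 thousand.
Unemployed = 0.0679 × 254.38 ≈ 17.27 thousand.

About 17.27 thousand are unemployed.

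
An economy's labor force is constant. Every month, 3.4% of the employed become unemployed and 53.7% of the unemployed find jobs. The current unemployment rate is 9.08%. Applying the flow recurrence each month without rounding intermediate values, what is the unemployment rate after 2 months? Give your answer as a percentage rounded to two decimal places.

With a fixed labor force, u_{t+1} = u_t + s·(1−u_t) − f·u_t = u_t·(1−s−f) + s.
Here 1−s−f = 0.429 and s = 0.034.
u_1 = 0.090800 × 0.429 + 0.034 = 0.072953.
u_2 = 0.072953 × 0.429 + 0.034 = 0.065297.

Unemployment rate after two months ≈ 6.53%.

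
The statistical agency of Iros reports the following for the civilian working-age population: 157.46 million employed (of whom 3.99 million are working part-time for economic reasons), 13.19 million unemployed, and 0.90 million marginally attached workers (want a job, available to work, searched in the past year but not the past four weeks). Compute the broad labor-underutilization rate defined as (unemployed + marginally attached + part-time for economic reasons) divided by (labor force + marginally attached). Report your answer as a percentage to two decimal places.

Broad underutilization rate ≈ 10.54%.

Labor force = 157.46 + 13.19 = 170.65 million.
Numerator = 13.19 + 0.90 + 3.99 = 18.08 million.
Denominator = 170.65 + 0.90 = 171.55 million.
Broad rate = 18.08 / 171.55 = 10.54%.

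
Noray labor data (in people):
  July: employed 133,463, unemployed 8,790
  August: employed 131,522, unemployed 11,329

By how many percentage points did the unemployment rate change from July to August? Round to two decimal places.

July: labor force = 133,463 + 8,790 = 142,253; u = 8,790/142,253 = 6.18%.
August: labor force = 131,522 + 11,329 = 142,851; u = 11,329/142,851 = 7.93%.
Change = 7.93% − 6.18% = +1.75 pp.

The unemployment rate changed by +1.75 percentage points.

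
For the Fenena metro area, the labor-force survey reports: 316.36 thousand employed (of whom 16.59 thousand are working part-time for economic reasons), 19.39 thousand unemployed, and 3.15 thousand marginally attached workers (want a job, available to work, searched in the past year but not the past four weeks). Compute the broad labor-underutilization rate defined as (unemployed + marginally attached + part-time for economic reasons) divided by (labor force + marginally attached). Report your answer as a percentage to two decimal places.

Broad underutilization rate ≈ 11.55%.

Labor force = 316.36 + 19.39 = 335.75 thousand.
Numerator = 19.39 + 3.15 + 16.59 = 39.13 thousand.
Denominator = 335.75 + 3.15 = 338.90 thousand.
Broad rate = 39.13 / 338.90 = 11.55%.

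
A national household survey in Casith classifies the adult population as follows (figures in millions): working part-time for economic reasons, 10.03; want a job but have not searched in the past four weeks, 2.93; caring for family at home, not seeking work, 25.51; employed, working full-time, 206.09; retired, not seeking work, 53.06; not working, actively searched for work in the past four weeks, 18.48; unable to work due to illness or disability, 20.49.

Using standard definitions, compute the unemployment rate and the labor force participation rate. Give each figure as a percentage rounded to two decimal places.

Employed = 10.03 + 206.09 = 216.12 million (anyone who worked, including part-time for economic reasons, counts as employed).
Unemployed = 18.48 million.
Labor force = 216.12 + 18.48 = 234.60 million.
Not in labor force = 2.93 + 25.51 + 53.06 + 20.49 = 101.99 million (those not working and not actively searching are outside the labor force — including those who want a job but have given up searching).
Civilian working-age population = 234.60 + 101.99 = 336.59 million.
Unemployment rate = 18.48 / 234.60 = 7.88%.
Labor force participation rate = 234.60 / 336.59 = 69.70%.

Unemployment rate ≈ 7.88%; labor force participation rate ≈ 69.70%.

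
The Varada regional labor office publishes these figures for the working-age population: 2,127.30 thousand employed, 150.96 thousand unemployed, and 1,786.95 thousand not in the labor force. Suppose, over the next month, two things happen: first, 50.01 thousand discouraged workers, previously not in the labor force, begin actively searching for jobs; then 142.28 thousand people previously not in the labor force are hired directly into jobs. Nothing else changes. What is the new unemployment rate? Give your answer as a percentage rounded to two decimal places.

New unemployment rate ≈ 8.13%.

Initially, labor force = 2,127.30 + 150.96 = 2,278.26 thousand, so u = 150.96/2,278.26 = 6.63%.
After the first change, unemployed and labor force both rise by 50.01 → E = 2,127.30, U = 200.97, labor force = 2,328.27 thousand.
After the second change, employed and labor force both rise by 142.28; unemployed unchanged → E = 2,269.58, U = 200.97, labor force = 2,470.55 thousand.
New unemployment rate = 200.97 / 2,470.55 = 8.13%.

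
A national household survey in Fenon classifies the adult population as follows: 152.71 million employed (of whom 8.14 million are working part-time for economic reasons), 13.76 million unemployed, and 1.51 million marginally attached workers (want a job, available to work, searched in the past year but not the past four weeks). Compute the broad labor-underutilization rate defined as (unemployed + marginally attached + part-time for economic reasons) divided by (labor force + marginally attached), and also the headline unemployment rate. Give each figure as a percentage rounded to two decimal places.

Labor force = 152.71 + 13.76 = 166.47 million.
Numerator = 13.76 + 1.51 + 8.14 = 23.41 million.
Denominator = 166.47 + 1.51 = 167.98 million.
Broad rate = 23.41 / 167.98 = 13.94%.
Headline unemployment rate = 13.76 / 166.47 = 8.27%.

Broad underutilization rate ≈ 13.94%; headline unemployment rate ≈ 8.27%.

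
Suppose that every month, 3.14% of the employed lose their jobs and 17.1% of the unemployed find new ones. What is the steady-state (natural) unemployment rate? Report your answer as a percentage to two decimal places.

At steady state the flows balance: s·E = f·U, so U/(E+U) = s/(s+f).
u* = 3.14 / (3.14 + 17.1) = 3.14 / 20.24 = 15.51%.

Steady-state unemployment rate ≈ 15.51%.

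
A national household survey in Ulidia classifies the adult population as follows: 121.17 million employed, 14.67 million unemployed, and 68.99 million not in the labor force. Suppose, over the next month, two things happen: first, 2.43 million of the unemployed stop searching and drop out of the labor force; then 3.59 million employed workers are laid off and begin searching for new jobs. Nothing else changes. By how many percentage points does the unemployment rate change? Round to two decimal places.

Initially, labor force = 121.17 + 14.67 = 135.84 million, so u = 14.67/135.84 = 10.80%.
After the first change, unemployed and labor force both fall by 2.43 → E = 121.17, U = 12.24, labor force = 133.41 million.
After the second change, employed falls and unemployed rises by 3.59; labor force unchanged → E = 117.58, U = 15.83, labor force = 133.41 million.
New unemployment rate = 15.83 / 133.41 = 11.87%.
Change = 11.87% − 10.80% = +1.07 percentage points.

The unemployment rate changes by +1.07 percentage points.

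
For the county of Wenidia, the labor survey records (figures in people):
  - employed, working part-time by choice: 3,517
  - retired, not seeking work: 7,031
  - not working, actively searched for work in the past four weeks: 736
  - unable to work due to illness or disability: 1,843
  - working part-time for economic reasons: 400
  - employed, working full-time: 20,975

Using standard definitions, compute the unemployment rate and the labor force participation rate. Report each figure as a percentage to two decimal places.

Unemployment rate ≈ 2.87%; labor force participation rate ≈ 74.28%.

Employed = 3,517 + 400 + 20,975 = 24,892 (anyone who worked, including part-time for economic reasons, counts as employed).
Unemployed = 736.
Labor force = 24,892 + 736 = 25,628.
Not in labor force = 7,031 + 1,843 = 8,874 (those not working and not actively searching are outside the labor force).
Civilian working-age population = 25,628 + 8,874 = 34,502.
Unemployment rate = 736 / 25,628 = 2.87%.
Labor force participation rate = 25,628 / 34,502 = 74.28%.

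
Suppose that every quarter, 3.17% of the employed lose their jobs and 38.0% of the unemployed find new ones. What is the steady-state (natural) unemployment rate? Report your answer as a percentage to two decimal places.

Steady-state unemployment rate ≈ 7.70%.

At steady state the flows balance: s·E = f·U, so U/(E+U) = s/(s+f).
u* = 3.17 / (3.17 + 38.0) = 3.17 / 41.17 = 7.70%.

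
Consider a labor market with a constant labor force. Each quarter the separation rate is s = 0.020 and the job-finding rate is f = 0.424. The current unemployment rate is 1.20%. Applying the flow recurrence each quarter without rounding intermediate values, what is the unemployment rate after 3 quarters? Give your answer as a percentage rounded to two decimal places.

With a fixed labor force, u_{t+1} = u_t + s·(1−u_t) − f·u_t = u_t·(1−s−f) + s.
Here 1−s−f = 0.556 and s = 0.020.
u_1 = 0.012000 × 0.556 + 0.020 = 0.026672.
u_2 = 0.026672 × 0.556 + 0.020 = 0.034830.
u_3 = 0.034830 × 0.556 + 0.020 = 0.039365.

Unemployment rate after three quarters ≈ 3.94%.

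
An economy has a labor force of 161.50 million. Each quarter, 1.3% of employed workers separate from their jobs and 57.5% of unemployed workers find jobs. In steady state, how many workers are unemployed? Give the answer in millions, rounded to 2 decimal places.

Steady-state unemployment rate u* = s/(s+f) = 1.3/(1.3+57.5) = 0.022109.
Unemployed = u* × labor force = 0.022109 × 161.50 ≈ 3.57 million.

About 3.57 million are unemployed in steady state.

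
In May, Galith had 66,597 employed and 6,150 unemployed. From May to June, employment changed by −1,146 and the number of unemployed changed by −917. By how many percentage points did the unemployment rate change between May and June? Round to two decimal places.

The unemployment rate changed by −1.05 percentage points.

May: labor force = 66,597 + 6,150 = 72,747; u = 6,150/72,747 = 8.45%.
June: labor force = 65,451 + 5,233 = 70,684; u = 5,233/70,684 = 7.40%.
Change = 7.40% − 8.45% = −1.05 pp.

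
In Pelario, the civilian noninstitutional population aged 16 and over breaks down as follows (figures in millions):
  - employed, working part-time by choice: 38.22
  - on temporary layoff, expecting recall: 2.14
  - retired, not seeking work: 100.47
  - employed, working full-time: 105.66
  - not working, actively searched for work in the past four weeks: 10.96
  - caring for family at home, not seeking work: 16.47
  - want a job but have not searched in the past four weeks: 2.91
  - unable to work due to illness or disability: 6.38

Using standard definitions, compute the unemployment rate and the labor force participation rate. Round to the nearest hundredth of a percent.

Employed = 38.22 + 105.66 = 143.88 million.
Unemployed = 2.14 + 10.96 = 13.10 million (jobless and actively searching, or on temporary layoff).
Labor force = 143.88 + 13.10 = 156.98 million.
Not in labor force = 100.47 + 16.47 + 2.91 + 6.38 = 126.23 million (those not working and not actively searching are outside the labor force — including those who want a job but have given up searching).
Civilian working-age population = 156.98 + 126.23 = 283.21 million.
Unemployment rate = 13.10 / 156.98 = 8.35%.
Labor force participation rate = 156.98 / 283.21 = 55.43%.

Unemployment rate ≈ 8.35%; labor force participation rate ≈ 55.43%.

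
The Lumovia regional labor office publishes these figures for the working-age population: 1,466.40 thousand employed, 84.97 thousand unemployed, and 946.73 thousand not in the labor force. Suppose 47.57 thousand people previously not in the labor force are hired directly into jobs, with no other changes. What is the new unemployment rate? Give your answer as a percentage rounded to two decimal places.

New unemployment rate ≈ 5.31%.

Initially, labor force = 1,466.40 + 84.97 = 1,551.37 thousand, so u = 84.97/1,551.37 = 5.48%.
After the change, employed and labor force both rise by 47.57; unemployed unchanged → E = 1,513.97, U = 84.97, labor force = 1,598.94 thousand.
New unemployment rate = 84.97 / 1,598.94 = 5.31%.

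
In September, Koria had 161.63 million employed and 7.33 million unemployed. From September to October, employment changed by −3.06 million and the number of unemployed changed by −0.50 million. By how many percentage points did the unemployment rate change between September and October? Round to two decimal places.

September: labor force = 161.63 + 7.33 = 168.96; u = 7.33/168.96 = 4.34%.
October: labor force = 158.57 + 6.83 = 165.40; u = 6.83/165.40 = 4.13%.
Change = 4.13% − 4.34% = −0.21 pp.

The unemployment rate changed by −0.21 percentage points.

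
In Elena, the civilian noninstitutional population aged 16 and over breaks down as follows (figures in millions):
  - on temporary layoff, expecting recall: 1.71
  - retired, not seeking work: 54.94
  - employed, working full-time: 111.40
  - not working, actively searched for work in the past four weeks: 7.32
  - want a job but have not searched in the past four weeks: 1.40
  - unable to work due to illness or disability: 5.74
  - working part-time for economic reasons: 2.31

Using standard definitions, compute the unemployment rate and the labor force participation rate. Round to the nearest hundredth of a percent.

Employed = 111.40 + 2.31 = 113.71 million (anyone who worked, including part-time for economic reasons, counts as employed).
Unemployed = 1.71 + 7.32 = 9.03 million (jobless and actively searching, or on temporary layoff).
Labor force = 113.71 + 9.03 = 122.74 million.
Not in labor force = 54.94 + 1.40 + 5.74 = 62.08 million (those not working and not actively searching are outside the labor force — including those who want a job but have given up searching).
Civilian working-age population = 122.74 + 62.08 = 184.82 million.
Unemployment rate = 9.03 / 122.74 = 7.36%.
Labor force participation rate = 122.74 / 184.82 = 66.41%.

Unemployment rate ≈ 7.36%; labor force participation rate ≈ 66.41%.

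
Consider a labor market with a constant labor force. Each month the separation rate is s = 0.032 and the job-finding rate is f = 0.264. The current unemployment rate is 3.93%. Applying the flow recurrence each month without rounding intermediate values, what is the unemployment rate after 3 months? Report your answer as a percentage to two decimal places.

With a fixed labor force, u_{t+1} = u_t + s·(1−u_t) − f·u_t = u_t·(1−s−f) + s.
Here 1−s−f = 0.704 and s = 0.032.
u_1 = 0.039300 × 0.704 + 0.032 = 0.059667.
u_2 = 0.059667 × 0.704 + 0.032 = 0.074006.
u_3 = 0.074006 × 0.704 + 0.032 = 0.084100.

Unemployment rate after three months ≈ 8.41%.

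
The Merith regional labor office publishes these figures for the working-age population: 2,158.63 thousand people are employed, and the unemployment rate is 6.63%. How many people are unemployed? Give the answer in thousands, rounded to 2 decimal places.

About 153.28 thousand are unemployed.

Let U be the number unemployed. The labor force is E + U, and U/(E+U) = 0.0663.
So U = 0.0663 × 2,158.63 / (1 − 0.0663) = 143.1172 / 0.9337 ≈ 153.28 thousand.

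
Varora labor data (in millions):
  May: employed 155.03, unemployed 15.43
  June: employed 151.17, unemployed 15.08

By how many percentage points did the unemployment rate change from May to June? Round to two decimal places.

The unemployment rate changed by +0.02 percentage points.

May: labor force = 155.03 + 15.43 = 170.46; u = 15.43/170.46 = 9.05%.
June: labor force = 151.17 + 15.08 = 166.25; u = 15.08/166.25 = 9.07%.
Change = 9.07% − 9.05% = +0.02 pp.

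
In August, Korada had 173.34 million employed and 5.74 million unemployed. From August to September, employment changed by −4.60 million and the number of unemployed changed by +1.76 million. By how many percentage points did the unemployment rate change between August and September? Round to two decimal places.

The unemployment rate changed by +1.05 percentage points.

August: labor force = 173.34 + 5.74 = 179.08; u = 5.74/179.08 = 3.21%.
September: labor force = 168.74 + 7.50 = 176.24; u = 7.50/176.24 = 4.26%.
Change = 4.26% − 3.21% = +1.05 pp.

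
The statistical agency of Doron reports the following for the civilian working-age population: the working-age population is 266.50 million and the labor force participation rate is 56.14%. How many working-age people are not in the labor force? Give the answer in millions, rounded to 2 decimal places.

About 116.89 million are not in the labor force.

Share not in the labor force = 1 − 0.5614 = 0.4386.
Not in labor force = 0.4386 × 266.50 ≈ 116.89 million.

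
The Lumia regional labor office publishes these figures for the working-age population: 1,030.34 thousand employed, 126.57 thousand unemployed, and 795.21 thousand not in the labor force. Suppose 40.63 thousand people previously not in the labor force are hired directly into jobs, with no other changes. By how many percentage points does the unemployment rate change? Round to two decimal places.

Initially, labor force = 1,030.34 + 126.57 = 1,156.91 thousand, so u = 126.57/1,156.91 = 10.94%.
After the change, employed and labor force both rise by 40.63; unemployed unchanged → E = 1,070.97, U = 126.57, labor force = 1,197.54 thousand.
New unemployment rate = 126.57 / 1,197.54 = 10.57%.
Change = 10.57% − 10.94% = −0.37 percentage points.

The unemployment rate changes by −0.37 percentage points.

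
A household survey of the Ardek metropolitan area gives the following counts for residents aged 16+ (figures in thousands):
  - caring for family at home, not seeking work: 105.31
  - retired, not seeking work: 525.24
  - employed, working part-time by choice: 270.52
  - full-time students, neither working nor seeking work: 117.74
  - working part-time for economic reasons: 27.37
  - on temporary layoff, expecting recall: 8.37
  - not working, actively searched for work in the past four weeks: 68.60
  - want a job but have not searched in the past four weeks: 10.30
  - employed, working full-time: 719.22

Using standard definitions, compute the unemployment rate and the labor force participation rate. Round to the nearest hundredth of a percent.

Employed = 270.52 + 27.37 + 719.22 = 1,017.11 thousand (anyone who worked, including part-time for economic reasons, counts as employed).
Unemployed = 8.37 + 68.60 = 76.97 thousand (jobless and actively searching, or on temporary layoff).
Labor force = 1,017.11 + 76.97 = 1,094.08 thousand.
Not in labor force = 105.31 + 525.24 + 117.74 + 10.30 = 758.59 thousand (those not working and not actively searching are outside the labor force — including those who want a job but have given up searching).
Civilian working-age population = 1,094.08 + 758.59 = 1,852.67 thousand.
Unemployment rate = 76.97 / 1,094.08 = 7.04%.
Labor force participation rate = 1,094.08 / 1,852.67 = 59.05%.

Unemployment rate ≈ 7.04%; labor force participation rate ≈ 59.05%.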